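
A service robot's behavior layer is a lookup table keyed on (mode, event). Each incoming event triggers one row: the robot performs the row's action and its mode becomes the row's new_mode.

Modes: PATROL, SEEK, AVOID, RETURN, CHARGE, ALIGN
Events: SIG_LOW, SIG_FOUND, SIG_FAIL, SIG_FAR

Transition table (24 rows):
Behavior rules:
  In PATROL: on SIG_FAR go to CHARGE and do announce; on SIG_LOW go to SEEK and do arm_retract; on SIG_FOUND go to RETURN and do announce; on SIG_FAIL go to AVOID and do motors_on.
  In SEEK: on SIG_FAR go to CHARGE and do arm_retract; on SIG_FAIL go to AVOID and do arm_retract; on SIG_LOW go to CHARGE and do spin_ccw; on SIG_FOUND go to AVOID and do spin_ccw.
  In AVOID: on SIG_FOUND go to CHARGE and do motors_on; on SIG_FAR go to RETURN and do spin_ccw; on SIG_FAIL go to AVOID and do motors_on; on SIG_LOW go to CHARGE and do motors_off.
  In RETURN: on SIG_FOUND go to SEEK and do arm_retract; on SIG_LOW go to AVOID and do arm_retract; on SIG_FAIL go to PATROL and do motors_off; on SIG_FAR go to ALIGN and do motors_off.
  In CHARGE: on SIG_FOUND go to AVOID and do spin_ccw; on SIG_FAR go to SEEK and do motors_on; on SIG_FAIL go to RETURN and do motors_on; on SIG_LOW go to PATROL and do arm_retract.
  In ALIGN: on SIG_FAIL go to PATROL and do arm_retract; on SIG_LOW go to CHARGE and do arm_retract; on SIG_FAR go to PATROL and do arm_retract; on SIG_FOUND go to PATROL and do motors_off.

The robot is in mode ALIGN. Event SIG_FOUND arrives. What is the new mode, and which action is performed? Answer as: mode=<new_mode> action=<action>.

mode=PATROL action=motors_off

current mode = ALIGN; filter table to that mode:
  (ALIGN, SIG_FAIL) → (PATROL, arm_retract)
  (ALIGN, SIG_LOW) → (CHARGE, arm_retract)
  (ALIGN, SIG_FAR) → (PATROL, arm_retract)
  (ALIGN, SIG_FOUND) → (PATROL, motors_off)  ← event matches
event = SIG_FOUND selects (PATROL, motors_off)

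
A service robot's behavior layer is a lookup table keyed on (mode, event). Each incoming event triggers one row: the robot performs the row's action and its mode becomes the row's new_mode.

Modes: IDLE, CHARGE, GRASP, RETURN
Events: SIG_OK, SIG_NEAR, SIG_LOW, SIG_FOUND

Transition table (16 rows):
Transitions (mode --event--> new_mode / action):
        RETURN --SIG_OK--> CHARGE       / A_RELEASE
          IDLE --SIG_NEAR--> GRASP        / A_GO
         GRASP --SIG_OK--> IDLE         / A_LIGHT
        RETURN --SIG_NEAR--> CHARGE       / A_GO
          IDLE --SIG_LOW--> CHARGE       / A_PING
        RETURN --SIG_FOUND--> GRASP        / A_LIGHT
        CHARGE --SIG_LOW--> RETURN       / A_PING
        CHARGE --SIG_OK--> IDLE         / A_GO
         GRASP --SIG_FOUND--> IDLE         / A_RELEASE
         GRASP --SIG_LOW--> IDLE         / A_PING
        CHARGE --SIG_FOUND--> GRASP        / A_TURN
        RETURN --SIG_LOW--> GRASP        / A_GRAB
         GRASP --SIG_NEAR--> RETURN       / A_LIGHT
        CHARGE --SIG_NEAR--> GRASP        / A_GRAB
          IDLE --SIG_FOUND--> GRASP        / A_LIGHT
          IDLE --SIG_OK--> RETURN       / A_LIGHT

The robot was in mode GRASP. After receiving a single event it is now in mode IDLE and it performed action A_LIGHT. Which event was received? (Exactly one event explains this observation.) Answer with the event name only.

try SIG_OK: (GRASP, SIG_OK) → (IDLE, A_LIGHT)  ← matches
try SIG_NEAR: (GRASP, SIG_NEAR) → (RETURN, A_LIGHT)
try SIG_LOW: (GRASP, SIG_LOW) → (IDLE, A_PING)
try SIG_FOUND: (GRASP, SIG_FOUND) → (IDLE, A_RELEASE)

SIG_OK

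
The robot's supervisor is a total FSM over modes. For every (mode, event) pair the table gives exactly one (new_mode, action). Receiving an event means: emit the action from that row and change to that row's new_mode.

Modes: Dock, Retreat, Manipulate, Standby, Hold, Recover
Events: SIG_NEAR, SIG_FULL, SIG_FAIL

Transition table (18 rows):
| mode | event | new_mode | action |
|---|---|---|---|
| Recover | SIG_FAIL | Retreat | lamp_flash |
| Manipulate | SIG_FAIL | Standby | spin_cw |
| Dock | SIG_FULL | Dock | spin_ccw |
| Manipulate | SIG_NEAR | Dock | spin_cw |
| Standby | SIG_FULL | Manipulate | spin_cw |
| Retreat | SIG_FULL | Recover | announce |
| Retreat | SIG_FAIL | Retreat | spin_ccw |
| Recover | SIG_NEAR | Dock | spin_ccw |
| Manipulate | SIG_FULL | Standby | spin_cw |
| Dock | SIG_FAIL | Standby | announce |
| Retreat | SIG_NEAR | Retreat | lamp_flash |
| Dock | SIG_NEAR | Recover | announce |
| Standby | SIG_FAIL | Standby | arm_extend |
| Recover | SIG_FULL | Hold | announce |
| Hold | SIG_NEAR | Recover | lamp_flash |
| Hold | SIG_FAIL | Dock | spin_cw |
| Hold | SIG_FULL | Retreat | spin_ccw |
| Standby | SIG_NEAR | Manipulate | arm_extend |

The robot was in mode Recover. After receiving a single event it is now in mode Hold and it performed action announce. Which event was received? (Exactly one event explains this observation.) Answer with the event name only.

SIG_FULL

try SIG_NEAR: (Recover, SIG_NEAR) → (Dock, spin_ccw)
try SIG_FULL: (Recover, SIG_FULL) → (Hold, announce)  ← matches
try SIG_FAIL: (Recover, SIG_FAIL) → (Retreat, lamp_flash)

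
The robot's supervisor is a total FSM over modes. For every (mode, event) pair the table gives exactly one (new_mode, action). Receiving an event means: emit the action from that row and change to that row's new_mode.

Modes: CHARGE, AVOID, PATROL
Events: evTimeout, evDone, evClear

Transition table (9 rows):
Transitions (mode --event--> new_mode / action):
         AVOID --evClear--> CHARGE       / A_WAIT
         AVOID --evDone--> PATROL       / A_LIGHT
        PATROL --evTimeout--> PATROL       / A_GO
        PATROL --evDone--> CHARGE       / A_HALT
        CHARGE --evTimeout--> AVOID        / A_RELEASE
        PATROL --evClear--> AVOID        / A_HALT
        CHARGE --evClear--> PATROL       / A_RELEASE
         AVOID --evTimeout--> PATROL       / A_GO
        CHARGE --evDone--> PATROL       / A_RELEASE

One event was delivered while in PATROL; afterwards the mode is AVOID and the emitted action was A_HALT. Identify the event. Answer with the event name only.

evClear

try evTimeout: (PATROL, evTimeout) → (PATROL, A_GO)
try evDone: (PATROL, evDone) → (CHARGE, A_HALT)
try evClear: (PATROL, evClear) → (AVOID, A_HALT)  ← matches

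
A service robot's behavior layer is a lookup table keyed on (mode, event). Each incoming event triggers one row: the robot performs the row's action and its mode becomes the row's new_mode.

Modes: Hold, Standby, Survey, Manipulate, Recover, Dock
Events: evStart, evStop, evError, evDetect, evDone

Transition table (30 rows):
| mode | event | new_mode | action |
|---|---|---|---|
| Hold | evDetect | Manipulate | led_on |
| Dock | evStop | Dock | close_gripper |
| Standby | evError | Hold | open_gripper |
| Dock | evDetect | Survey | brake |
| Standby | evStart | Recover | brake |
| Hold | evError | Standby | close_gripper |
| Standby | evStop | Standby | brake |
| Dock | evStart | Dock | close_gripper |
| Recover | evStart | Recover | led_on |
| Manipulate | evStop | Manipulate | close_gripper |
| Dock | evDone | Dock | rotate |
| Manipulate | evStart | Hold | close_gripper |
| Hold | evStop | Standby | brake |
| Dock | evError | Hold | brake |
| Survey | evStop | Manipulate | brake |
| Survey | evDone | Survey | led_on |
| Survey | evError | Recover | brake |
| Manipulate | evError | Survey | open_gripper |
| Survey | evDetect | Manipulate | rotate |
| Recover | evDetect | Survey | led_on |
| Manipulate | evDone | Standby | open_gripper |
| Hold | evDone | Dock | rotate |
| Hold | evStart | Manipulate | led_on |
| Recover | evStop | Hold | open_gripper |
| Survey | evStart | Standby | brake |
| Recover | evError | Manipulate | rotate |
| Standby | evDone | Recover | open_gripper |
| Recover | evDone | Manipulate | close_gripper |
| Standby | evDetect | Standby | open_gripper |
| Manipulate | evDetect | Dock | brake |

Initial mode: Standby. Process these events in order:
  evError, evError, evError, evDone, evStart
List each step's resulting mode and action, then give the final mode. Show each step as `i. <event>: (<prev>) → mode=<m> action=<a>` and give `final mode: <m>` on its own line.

1. evError: (Standby) → mode=Hold action=open_gripper
2. evError: (Hold) → mode=Standby action=close_gripper
3. evError: (Standby) → mode=Hold action=open_gripper
4. evDone: (Hold) → mode=Dock action=rotate
5. evStart: (Dock) → mode=Dock action=close_gripper

final mode: Dock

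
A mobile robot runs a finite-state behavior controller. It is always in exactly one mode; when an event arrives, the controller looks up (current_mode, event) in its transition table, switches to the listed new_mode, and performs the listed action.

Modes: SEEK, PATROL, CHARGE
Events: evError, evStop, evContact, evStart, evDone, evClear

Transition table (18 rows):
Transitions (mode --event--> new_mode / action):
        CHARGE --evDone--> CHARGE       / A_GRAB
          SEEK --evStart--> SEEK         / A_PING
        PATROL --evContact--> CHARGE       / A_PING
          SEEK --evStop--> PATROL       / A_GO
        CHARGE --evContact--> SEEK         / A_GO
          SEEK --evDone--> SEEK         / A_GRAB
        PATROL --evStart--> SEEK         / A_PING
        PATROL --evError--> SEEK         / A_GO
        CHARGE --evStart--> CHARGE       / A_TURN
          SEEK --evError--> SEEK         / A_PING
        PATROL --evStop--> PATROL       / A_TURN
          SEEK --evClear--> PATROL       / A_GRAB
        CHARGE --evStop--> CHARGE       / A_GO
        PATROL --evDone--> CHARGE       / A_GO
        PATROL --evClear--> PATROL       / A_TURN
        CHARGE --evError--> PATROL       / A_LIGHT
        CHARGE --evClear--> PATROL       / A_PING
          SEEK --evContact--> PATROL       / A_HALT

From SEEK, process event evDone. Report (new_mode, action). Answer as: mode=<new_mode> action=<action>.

mode=SEEK action=A_GRAB

current mode = SEEK; filter table to that mode:
  (SEEK, evStart) → (SEEK, A_PING)
  (SEEK, evStop) → (PATROL, A_GO)
  (SEEK, evDone) → (SEEK, A_GRAB)  ← event matches
  (SEEK, evError) → (SEEK, A_PING)
  (SEEK, evClear) → (PATROL, A_GRAB)
  (SEEK, evContact) → (PATROL, A_HALT)
event = evDone selects (SEEK, A_GRAB)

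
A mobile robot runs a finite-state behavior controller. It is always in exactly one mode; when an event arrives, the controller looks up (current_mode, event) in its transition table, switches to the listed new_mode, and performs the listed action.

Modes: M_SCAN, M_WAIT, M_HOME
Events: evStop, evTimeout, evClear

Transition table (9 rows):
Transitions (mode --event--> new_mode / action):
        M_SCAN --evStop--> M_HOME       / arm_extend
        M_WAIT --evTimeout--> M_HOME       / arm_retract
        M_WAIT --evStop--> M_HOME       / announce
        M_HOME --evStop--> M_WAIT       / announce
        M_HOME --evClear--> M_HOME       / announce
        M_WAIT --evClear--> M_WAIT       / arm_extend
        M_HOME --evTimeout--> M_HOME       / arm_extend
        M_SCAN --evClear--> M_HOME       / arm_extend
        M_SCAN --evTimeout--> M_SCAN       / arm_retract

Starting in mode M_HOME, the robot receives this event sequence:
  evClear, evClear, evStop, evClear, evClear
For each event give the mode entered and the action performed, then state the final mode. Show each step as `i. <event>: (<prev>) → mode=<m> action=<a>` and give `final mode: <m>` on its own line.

1. evClear: (M_HOME) → mode=M_HOME action=announce
2. evClear: (M_HOME) → mode=M_HOME action=announce
3. evStop: (M_HOME) → mode=M_WAIT action=announce
4. evClear: (M_WAIT) → mode=M_WAIT action=arm_extend
5. evClear: (M_WAIT) → mode=M_WAIT action=arm_extend

final mode: M_WAIT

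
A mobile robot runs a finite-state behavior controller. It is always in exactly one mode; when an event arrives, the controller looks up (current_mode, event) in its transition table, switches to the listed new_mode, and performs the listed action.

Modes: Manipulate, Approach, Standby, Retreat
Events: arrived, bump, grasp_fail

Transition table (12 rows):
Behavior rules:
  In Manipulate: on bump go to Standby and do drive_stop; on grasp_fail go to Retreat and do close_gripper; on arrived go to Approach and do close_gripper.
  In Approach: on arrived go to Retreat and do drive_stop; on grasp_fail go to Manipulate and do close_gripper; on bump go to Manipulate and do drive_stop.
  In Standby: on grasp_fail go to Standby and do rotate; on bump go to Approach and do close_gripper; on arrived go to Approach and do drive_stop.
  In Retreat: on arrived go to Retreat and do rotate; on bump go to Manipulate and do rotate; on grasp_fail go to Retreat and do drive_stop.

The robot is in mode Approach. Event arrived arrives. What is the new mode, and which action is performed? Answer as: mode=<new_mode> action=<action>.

current mode = Approach; filter table to that mode:
  (Approach, arrived) → (Retreat, drive_stop)  ← event matches
  (Approach, grasp_fail) → (Manipulate, close_gripper)
  (Approach, bump) → (Manipulate, drive_stop)
event = arrived selects (Retreat, drive_stop)

mode=Retreat action=drive_stop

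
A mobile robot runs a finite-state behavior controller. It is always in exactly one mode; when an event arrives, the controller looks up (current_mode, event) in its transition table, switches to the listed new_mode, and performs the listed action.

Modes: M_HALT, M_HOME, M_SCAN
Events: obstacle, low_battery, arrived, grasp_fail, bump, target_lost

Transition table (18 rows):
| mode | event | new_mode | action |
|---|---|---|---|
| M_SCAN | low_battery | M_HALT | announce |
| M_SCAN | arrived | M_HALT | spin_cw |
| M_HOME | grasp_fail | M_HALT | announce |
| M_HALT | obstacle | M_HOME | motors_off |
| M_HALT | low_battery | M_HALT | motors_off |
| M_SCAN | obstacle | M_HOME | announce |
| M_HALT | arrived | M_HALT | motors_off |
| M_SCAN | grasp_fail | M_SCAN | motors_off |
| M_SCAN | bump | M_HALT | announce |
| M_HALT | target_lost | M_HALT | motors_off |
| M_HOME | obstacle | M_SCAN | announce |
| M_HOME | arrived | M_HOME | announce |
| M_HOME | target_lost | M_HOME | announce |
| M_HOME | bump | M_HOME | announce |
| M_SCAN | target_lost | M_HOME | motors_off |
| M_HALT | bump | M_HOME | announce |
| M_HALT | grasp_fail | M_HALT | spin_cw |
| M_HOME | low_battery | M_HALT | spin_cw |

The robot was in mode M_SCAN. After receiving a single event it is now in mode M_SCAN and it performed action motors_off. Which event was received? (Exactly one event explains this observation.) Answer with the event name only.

grasp_fail

try obstacle: (M_SCAN, obstacle) → (M_HOME, announce)
try low_battery: (M_SCAN, low_battery) → (M_HALT, announce)
try arrived: (M_SCAN, arrived) → (M_HALT, spin_cw)
try grasp_fail: (M_SCAN, grasp_fail) → (M_SCAN, motors_off)  ← matches
try bump: (M_SCAN, bump) → (M_HALT, announce)
try target_lost: (M_SCAN, target_lost) → (M_HOME, motors_off)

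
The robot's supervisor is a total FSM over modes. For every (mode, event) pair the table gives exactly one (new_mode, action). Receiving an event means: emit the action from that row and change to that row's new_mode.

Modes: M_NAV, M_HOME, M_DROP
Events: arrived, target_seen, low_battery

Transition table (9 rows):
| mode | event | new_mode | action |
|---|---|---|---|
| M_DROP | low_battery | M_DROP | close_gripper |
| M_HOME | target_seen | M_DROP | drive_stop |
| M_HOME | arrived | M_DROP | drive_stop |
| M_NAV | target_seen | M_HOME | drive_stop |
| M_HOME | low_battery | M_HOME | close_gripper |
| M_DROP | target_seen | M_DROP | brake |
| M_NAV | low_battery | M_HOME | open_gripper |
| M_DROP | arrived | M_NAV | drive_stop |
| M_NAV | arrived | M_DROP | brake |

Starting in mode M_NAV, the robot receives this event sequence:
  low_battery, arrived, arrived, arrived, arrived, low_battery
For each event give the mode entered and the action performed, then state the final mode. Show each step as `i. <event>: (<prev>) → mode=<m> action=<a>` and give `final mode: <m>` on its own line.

1. low_battery: (M_NAV) → mode=M_HOME action=open_gripper
2. arrived: (M_HOME) → mode=M_DROP action=drive_stop
3. arrived: (M_DROP) → mode=M_NAV action=drive_stop
4. arrived: (M_NAV) → mode=M_DROP action=brake
5. arrived: (M_DROP) → mode=M_NAV action=drive_stop
6. low_battery: (M_NAV) → mode=M_HOME action=open_gripper

final mode: M_HOME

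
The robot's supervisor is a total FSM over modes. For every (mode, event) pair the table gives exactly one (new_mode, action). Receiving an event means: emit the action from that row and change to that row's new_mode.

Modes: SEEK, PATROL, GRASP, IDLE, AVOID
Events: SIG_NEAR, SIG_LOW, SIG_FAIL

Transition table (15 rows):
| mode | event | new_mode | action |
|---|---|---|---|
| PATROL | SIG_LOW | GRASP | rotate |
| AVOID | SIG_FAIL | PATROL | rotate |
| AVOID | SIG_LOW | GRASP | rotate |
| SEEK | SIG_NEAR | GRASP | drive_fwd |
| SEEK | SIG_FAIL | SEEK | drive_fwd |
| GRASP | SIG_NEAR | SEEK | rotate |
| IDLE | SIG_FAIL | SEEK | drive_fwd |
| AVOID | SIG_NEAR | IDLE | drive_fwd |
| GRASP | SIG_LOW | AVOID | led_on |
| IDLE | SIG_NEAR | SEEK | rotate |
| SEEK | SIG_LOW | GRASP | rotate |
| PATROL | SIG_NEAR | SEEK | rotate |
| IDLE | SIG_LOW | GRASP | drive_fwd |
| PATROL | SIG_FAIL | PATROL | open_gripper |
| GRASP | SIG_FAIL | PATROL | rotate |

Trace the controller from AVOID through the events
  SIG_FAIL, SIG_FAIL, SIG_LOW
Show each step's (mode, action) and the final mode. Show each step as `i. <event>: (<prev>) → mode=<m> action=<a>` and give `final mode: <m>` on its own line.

1. SIG_FAIL: (AVOID) → mode=PATROL action=rotate
2. SIG_FAIL: (PATROL) → mode=PATROL action=open_gripper
3. SIG_LOW: (PATROL) → mode=GRASP action=rotate

final mode: GRASP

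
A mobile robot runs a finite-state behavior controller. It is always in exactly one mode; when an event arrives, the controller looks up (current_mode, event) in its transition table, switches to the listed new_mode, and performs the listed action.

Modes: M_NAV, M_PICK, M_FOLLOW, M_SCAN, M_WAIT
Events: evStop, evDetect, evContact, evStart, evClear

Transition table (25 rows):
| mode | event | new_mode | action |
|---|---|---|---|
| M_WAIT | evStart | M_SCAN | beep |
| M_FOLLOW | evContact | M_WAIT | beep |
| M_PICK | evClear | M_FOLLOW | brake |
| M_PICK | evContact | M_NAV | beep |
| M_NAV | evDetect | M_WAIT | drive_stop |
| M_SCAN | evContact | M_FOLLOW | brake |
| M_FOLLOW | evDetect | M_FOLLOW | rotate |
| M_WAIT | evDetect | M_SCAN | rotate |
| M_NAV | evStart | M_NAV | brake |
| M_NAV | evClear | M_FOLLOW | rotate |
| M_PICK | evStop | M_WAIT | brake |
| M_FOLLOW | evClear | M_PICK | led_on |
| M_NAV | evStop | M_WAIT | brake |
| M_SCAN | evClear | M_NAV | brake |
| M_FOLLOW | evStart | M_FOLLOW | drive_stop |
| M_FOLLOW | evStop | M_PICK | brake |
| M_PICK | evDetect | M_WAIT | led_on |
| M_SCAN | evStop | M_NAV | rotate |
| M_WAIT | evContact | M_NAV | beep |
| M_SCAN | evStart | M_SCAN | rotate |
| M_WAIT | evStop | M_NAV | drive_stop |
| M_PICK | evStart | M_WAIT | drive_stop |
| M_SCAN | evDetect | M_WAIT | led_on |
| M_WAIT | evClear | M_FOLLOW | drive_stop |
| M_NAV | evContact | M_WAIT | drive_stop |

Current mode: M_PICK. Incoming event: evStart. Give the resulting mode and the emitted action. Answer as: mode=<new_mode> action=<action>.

current mode = M_PICK; filter table to that mode:
  (M_PICK, evClear) → (M_FOLLOW, brake)
  (M_PICK, evContact) → (M_NAV, beep)
  (M_PICK, evStop) → (M_WAIT, brake)
  (M_PICK, evDetect) → (M_WAIT, led_on)
  (M_PICK, evStart) → (M_WAIT, drive_stop)  ← event matches
event = evStart selects (M_WAIT, drive_stop)

mode=M_WAIT action=drive_stop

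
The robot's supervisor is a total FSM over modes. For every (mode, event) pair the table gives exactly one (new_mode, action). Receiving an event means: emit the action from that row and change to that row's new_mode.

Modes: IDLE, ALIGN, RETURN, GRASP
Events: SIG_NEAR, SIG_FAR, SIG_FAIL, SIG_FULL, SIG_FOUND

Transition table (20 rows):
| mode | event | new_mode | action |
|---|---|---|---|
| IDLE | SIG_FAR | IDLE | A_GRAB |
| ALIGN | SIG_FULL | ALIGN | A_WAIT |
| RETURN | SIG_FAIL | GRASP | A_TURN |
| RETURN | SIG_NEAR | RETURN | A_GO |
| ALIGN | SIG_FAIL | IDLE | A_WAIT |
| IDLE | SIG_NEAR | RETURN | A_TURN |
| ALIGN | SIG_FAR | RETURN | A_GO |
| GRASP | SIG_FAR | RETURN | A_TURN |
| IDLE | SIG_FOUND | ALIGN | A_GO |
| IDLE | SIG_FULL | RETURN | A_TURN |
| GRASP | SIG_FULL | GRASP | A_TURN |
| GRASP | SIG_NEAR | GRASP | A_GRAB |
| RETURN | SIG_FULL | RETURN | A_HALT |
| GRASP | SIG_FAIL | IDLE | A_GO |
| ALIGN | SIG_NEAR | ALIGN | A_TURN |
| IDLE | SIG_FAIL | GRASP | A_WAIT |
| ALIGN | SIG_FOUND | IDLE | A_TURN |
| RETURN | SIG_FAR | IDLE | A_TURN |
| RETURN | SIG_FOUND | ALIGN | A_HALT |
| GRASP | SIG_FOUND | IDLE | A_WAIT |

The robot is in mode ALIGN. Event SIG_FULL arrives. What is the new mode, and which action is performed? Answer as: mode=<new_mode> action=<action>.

current mode = ALIGN; filter table to that mode:
  (ALIGN, SIG_FULL) → (ALIGN, A_WAIT)  ← event matches
  (ALIGN, SIG_FAIL) → (IDLE, A_WAIT)
  (ALIGN, SIG_FAR) → (RETURN, A_GO)
  (ALIGN, SIG_NEAR) → (ALIGN, A_TURN)
  (ALIGN, SIG_FOUND) → (IDLE, A_TURN)
event = SIG_FULL selects (ALIGN, A_WAIT)

mode=ALIGN action=A_WAIT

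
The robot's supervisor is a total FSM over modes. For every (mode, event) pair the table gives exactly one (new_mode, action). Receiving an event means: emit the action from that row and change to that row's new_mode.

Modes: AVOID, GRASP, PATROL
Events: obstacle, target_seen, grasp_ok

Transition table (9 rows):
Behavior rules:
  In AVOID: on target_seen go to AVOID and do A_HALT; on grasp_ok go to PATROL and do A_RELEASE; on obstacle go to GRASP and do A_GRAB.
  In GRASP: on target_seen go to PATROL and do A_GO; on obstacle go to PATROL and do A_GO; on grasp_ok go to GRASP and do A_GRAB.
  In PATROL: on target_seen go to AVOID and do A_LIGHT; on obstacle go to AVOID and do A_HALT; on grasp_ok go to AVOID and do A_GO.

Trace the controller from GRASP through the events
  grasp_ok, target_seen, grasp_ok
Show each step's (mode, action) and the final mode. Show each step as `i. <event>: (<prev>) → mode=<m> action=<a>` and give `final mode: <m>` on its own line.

final mode: AVOID

1. grasp_ok: (GRASP) → mode=GRASP action=A_GRAB
2. target_seen: (GRASP) → mode=PATROL action=A_GO
3. grasp_ok: (PATROL) → mode=AVOID action=A_GO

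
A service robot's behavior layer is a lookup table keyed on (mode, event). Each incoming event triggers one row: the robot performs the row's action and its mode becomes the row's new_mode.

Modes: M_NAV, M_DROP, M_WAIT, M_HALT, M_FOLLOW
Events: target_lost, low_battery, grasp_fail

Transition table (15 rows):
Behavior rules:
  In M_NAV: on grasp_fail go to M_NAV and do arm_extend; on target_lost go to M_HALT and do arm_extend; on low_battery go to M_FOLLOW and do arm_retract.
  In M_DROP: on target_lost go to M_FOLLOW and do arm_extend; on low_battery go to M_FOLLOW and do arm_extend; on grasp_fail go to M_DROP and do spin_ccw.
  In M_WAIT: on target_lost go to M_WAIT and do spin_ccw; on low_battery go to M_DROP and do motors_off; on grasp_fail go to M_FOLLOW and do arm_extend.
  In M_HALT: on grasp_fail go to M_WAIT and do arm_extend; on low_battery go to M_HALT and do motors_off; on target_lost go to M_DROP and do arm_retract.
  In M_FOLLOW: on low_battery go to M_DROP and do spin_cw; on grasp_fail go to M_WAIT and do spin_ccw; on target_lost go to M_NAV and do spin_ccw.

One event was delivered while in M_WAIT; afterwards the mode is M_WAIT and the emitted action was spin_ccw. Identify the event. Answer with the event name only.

target_lost

try target_lost: (M_WAIT, target_lost) → (M_WAIT, spin_ccw)  ← matches
try low_battery: (M_WAIT, low_battery) → (M_DROP, motors_off)
try grasp_fail: (M_WAIT, grasp_fail) → (M_FOLLOW, arm_extend)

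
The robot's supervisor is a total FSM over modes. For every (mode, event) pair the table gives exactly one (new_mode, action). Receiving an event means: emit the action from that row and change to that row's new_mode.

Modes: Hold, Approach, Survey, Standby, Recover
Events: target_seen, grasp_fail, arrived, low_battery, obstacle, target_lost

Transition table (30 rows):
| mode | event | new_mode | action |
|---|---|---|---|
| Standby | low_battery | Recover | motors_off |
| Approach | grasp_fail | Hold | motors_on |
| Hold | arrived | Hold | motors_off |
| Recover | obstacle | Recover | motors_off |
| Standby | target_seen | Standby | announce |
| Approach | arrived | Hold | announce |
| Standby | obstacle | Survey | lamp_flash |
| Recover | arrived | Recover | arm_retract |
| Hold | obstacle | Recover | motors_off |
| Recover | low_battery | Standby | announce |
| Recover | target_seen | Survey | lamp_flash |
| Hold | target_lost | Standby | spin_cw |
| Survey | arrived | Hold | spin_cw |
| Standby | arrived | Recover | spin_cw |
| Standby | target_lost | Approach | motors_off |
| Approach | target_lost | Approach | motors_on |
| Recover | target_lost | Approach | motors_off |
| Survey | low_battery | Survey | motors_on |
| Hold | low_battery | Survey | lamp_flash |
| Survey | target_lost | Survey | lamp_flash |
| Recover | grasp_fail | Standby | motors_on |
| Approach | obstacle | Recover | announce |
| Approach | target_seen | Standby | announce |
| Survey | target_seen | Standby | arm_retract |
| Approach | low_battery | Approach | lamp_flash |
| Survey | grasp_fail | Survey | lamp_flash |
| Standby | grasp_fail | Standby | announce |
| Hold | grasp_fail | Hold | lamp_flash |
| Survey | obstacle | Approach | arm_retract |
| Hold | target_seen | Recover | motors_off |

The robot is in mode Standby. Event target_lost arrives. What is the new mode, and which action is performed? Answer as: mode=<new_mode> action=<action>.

current mode = Standby; filter table to that mode:
  (Standby, low_battery) → (Recover, motors_off)
  (Standby, target_seen) → (Standby, announce)
  (Standby, obstacle) → (Survey, lamp_flash)
  (Standby, arrived) → (Recover, spin_cw)
  (Standby, target_lost) → (Approach, motors_off)  ← event matches
  (Standby, grasp_fail) → (Standby, announce)
event = target_lost selects (Approach, motors_off)

mode=Approach action=motors_off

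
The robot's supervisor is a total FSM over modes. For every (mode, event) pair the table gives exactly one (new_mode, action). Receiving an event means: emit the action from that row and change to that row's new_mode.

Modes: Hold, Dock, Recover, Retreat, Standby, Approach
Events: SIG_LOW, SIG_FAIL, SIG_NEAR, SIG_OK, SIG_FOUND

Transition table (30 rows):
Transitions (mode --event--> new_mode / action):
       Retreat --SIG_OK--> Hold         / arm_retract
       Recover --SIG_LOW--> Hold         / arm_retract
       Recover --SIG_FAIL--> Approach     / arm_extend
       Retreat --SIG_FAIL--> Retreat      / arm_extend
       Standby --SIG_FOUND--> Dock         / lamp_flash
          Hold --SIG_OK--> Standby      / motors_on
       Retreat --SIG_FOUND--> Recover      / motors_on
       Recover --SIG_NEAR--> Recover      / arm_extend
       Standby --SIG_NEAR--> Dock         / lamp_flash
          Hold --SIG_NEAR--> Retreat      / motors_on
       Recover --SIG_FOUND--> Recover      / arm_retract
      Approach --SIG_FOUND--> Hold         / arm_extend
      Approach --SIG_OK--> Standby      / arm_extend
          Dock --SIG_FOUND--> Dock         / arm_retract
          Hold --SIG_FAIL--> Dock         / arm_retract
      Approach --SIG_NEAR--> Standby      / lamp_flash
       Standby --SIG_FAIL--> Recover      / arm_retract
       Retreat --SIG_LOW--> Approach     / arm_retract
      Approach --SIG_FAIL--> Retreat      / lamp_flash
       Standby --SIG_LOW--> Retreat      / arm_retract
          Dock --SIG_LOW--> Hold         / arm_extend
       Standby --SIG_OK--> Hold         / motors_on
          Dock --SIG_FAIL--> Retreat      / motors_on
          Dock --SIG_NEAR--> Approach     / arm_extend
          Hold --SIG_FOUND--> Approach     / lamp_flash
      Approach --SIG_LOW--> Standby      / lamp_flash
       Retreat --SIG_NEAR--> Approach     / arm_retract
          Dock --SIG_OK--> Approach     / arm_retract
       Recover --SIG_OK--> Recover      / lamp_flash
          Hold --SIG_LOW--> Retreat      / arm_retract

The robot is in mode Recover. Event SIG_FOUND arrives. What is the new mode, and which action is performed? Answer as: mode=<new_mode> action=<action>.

mode=Recover action=arm_retract

current mode = Recover; filter table to that mode:
  (Recover, SIG_LOW) → (Hold, arm_retract)
  (Recover, SIG_FAIL) → (Approach, arm_extend)
  (Recover, SIG_NEAR) → (Recover, arm_extend)
  (Recover, SIG_FOUND) → (Recover, arm_retract)  ← event matches
  (Recover, SIG_OK) → (Recover, lamp_flash)
event = SIG_FOUND selects (Recover, arm_retract)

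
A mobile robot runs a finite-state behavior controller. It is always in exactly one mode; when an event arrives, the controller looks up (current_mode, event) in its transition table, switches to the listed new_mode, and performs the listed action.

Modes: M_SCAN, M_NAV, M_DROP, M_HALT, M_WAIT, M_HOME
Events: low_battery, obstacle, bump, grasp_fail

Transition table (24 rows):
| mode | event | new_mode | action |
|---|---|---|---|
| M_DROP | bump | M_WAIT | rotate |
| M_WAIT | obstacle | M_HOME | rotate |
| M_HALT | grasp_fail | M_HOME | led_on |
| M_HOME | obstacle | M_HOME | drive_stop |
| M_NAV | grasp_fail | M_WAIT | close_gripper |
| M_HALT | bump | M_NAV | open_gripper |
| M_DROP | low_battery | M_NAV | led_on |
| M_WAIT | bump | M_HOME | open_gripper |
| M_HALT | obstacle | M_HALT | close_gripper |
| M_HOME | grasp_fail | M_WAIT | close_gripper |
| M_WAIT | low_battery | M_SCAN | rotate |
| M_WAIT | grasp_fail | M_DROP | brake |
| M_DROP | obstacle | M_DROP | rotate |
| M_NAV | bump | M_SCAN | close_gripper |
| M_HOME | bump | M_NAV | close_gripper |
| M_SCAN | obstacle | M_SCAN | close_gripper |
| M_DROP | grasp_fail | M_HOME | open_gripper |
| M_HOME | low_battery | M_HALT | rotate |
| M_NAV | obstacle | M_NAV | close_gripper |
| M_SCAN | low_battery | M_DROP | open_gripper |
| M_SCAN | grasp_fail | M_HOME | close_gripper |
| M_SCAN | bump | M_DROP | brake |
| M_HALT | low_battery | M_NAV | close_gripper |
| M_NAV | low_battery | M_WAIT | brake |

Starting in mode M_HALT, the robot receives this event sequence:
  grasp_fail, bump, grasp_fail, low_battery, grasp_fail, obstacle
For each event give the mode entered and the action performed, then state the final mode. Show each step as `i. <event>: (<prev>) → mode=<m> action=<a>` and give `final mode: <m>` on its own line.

final mode: M_HOME

1. grasp_fail: (M_HALT) → mode=M_HOME action=led_on
2. bump: (M_HOME) → mode=M_NAV action=close_gripper
3. grasp_fail: (M_NAV) → mode=M_WAIT action=close_gripper
4. low_battery: (M_WAIT) → mode=M_SCAN action=rotate
5. grasp_fail: (M_SCAN) → mode=M_HOME action=close_gripper
6. obstacle: (M_HOME) → mode=M_HOME action=drive_stop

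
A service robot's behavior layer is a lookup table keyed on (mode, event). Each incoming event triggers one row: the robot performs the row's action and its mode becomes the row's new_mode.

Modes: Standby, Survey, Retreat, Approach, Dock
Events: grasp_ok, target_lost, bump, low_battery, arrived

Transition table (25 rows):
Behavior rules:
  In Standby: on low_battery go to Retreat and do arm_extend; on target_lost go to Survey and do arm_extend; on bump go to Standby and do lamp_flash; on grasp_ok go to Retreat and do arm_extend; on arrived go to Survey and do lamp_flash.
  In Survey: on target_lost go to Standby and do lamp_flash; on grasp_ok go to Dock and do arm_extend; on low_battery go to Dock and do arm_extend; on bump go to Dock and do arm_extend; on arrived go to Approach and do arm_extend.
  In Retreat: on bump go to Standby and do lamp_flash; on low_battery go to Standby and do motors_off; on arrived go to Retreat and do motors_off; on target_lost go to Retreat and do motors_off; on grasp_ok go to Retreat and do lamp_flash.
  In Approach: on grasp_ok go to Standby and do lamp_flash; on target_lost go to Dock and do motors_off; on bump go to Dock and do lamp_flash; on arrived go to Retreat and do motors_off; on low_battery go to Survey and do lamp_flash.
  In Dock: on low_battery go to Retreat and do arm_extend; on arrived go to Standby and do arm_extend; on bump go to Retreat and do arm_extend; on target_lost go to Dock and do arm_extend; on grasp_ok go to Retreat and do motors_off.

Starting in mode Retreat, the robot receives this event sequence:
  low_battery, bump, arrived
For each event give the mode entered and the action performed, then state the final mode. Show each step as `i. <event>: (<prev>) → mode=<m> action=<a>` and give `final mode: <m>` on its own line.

final mode: Survey

1. low_battery: (Retreat) → mode=Standby action=motors_off
2. bump: (Standby) → mode=Standby action=lamp_flash
3. arrived: (Standby) → mode=Survey action=lamp_flash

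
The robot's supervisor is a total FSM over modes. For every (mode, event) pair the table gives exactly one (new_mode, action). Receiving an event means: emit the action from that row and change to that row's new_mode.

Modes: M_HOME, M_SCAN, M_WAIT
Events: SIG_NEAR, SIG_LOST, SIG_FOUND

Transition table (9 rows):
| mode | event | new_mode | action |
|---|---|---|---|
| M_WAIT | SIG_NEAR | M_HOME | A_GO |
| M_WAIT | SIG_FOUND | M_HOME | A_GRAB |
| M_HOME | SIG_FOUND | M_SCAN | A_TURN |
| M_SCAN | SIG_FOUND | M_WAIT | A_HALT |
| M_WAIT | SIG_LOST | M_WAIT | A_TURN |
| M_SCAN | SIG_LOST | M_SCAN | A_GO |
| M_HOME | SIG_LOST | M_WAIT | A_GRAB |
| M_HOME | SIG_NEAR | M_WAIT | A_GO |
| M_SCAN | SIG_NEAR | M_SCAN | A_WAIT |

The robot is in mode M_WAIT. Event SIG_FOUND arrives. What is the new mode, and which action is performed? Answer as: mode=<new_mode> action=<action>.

mode=M_HOME action=A_GRAB

current mode = M_WAIT; filter table to that mode:
  (M_WAIT, SIG_NEAR) → (M_HOME, A_GO)
  (M_WAIT, SIG_FOUND) → (M_HOME, A_GRAB)  ← event matches
  (M_WAIT, SIG_LOST) → (M_WAIT, A_TURN)
event = SIG_FOUND selects (M_HOME, A_GRAB)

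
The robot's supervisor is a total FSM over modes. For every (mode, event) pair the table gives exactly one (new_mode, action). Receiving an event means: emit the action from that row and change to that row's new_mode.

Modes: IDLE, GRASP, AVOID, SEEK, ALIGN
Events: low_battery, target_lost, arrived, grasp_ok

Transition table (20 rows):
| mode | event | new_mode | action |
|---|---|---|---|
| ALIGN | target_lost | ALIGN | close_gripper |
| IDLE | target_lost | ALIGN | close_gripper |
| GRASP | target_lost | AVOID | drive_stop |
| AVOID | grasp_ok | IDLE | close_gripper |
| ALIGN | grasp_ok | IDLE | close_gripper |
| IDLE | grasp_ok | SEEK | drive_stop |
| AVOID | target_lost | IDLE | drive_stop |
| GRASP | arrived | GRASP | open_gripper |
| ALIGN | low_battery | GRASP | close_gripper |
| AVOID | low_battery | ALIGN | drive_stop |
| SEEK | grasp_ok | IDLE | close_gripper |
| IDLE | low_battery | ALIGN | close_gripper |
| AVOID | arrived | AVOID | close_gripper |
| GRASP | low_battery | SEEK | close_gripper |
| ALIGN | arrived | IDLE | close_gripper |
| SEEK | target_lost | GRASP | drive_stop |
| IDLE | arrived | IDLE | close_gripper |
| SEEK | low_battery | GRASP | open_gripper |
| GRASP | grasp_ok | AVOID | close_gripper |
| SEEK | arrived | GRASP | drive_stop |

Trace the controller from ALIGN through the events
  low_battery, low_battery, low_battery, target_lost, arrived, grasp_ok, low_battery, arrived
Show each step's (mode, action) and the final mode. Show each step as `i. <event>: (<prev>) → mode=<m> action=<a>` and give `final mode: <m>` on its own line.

final mode: IDLE

1. low_battery: (ALIGN) → mode=GRASP action=close_gripper
2. low_battery: (GRASP) → mode=SEEK action=close_gripper
3. low_battery: (SEEK) → mode=GRASP action=open_gripper
4. target_lost: (GRASP) → mode=AVOID action=drive_stop
5. arrived: (AVOID) → mode=AVOID action=close_gripper
6. grasp_ok: (AVOID) → mode=IDLE action=close_gripper
7. low_battery: (IDLE) → mode=ALIGN action=close_gripper
8. arrived: (ALIGN) → mode=IDLE action=close_gripper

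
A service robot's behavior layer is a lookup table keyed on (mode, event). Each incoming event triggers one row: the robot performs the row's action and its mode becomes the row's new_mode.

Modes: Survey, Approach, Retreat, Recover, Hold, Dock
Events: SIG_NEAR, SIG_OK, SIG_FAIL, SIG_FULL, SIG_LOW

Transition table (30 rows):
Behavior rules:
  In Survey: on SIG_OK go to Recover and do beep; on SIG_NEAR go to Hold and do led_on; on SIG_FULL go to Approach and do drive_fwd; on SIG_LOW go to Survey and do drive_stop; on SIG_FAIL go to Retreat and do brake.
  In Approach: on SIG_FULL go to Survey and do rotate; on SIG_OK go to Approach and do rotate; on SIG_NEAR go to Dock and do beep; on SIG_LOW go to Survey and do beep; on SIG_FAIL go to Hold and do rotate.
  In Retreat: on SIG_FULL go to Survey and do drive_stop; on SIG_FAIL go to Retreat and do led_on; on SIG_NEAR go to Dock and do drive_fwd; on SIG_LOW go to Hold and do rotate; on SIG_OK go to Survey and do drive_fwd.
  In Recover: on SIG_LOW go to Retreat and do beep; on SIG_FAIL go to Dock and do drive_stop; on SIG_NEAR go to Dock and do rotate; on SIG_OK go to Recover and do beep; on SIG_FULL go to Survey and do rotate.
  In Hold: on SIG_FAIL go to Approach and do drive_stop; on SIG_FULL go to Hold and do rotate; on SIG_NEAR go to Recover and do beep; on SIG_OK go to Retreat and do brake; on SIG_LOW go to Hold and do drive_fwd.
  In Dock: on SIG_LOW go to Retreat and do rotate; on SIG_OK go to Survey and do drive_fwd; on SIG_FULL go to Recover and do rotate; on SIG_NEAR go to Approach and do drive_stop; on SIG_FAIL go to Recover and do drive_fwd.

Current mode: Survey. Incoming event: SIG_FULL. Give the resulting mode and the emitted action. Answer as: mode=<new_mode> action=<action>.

mode=Approach action=drive_fwd

current mode = Survey; filter table to that mode:
  (Survey, SIG_OK) → (Recover, beep)
  (Survey, SIG_NEAR) → (Hold, led_on)
  (Survey, SIG_FULL) → (Approach, drive_fwd)  ← event matches
  (Survey, SIG_LOW) → (Survey, drive_stop)
  (Survey, SIG_FAIL) → (Retreat, brake)
event = SIG_FULL selects (Approach, drive_fwd)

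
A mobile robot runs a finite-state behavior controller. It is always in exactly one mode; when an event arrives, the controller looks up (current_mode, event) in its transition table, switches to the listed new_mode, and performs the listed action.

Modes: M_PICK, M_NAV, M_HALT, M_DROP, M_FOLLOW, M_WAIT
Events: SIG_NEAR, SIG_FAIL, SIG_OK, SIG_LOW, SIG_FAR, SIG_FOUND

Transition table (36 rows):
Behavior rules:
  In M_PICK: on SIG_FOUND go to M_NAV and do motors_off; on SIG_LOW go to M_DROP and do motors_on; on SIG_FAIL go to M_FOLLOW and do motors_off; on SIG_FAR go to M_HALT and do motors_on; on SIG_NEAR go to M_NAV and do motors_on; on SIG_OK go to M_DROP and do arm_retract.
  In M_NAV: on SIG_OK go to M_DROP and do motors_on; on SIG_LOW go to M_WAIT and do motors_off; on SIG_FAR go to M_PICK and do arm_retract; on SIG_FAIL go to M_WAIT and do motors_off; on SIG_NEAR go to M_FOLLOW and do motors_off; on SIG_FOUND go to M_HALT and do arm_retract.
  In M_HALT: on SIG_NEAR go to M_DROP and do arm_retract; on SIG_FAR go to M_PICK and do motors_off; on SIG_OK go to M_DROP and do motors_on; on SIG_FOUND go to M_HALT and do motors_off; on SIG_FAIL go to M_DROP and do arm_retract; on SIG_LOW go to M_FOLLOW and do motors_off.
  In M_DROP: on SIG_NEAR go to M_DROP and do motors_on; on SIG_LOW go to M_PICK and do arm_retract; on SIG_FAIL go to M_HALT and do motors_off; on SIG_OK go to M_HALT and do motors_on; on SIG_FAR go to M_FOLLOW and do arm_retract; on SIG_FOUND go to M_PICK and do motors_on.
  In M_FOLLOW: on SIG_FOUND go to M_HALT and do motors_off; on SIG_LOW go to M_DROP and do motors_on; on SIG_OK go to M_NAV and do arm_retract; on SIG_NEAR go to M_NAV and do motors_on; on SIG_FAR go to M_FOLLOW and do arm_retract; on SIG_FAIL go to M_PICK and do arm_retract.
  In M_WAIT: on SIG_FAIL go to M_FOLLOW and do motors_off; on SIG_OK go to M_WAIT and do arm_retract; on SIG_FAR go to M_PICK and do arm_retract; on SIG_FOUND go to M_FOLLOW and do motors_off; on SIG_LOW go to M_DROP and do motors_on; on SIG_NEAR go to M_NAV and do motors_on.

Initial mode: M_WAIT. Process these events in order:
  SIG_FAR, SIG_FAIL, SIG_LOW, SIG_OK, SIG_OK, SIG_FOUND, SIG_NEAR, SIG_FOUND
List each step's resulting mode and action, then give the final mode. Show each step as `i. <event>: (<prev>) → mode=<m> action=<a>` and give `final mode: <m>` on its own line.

1. SIG_FAR: (M_WAIT) → mode=M_PICK action=arm_retract
2. SIG_FAIL: (M_PICK) → mode=M_FOLLOW action=motors_off
3. SIG_LOW: (M_FOLLOW) → mode=M_DROP action=motors_on
4. SIG_OK: (M_DROP) → mode=M_HALT action=motors_on
5. SIG_OK: (M_HALT) → mode=M_DROP action=motors_on
6. SIG_FOUND: (M_DROP) → mode=M_PICK action=motors_on
7. SIG_NEAR: (M_PICK) → mode=M_NAV action=motors_on
8. SIG_FOUND: (M_NAV) → mode=M_HALT action=arm_retract

final mode: M_HALT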